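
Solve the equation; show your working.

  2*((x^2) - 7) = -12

Step 1. [2*((x^2) - 7) = -12] leading coefficient 2: divide by 2, so div: (x^2) - 7 = -6.
Step 2. [(x^2) - 7 = -6] peel the -7: add 7 from each side, so sub: x^2 = 1.
Step 3. [x^2 = 1] √ both sides: 1 ≥ 0 gives two branches ⇒ sqrt: x = 1 or -1.

Answer: x ∈ {-1, 1}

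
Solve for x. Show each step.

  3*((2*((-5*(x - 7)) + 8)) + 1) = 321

Step 1. [3*((2*((-5*(x - 7)) + 8)) + 1) = 321] divide by the outer 3, so div: (2*((-5*(x - 7)) + 8)) + 1 = 107.
Step 2. [(2*((-5*(x - 7)) + 8)) + 1 = 107] subtract 1: x sits inside (… + 1). So sub: 2*((-5*(x - 7)) + 8) = 106.
Step 3. [2*((-5*(x - 7)) + 8) = 106] 2 out front; divide by 2. So div: (-5*(x - 7)) + 8 = 53.
Step 4. [(-5*(x - 7)) + 8 = 53] subtract 8: x sits inside (… + 8), so sub: -5*(x - 7) = 45.
Step 5. [-5*(x - 7) = 45] leading coefficient -5: divide by -5, so div: x - 7 = -9.
Step 6. [x - 7 = -9] -7 is outermost — add 7 both sides, so sub: x = -2.

Answer: x ∈ {-2}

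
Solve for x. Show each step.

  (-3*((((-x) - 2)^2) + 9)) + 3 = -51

Step 1. [(-3*((((-x) - 2)^2) + 9)) + 3 = -51] -3 divides every term; factor it out. So factor: ((((-x) - 2)^2) + 9) - 1 = 17.
Step 2. [((((-x) - 2)^2) + 9) - 1 = 17] 1 comes off first (add 1). So sub: (((-x) - 2)^2) + 9 = 18.
Step 3. [(((-x) - 2)^2) + 9 = 18] +9 is outermost — subtract 9 both sides. So sub: ((-x) - 2)^2 = 9.
Step 4. [((-x) - 2)^2 = 9] 9 ≥ 0, LHS is (·)² — take ±√. So sqrt: (-x) - 2 = 3 or -3.
Step 5. [(-x) - 2 = 3 or -3] the outer -2 inverts by adding 2, so sub: -x = 5 or -1.
Step 6. [-x = 5 or -1] LHS negated; negate both sides, so neg: x = -5 or 1.

Answer: x ∈ {-5, 1}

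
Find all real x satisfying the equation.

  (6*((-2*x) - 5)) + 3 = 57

Step 1. [(6*((-2*x) - 5)) + 3 = 57] peel the +3: subtract 3 from each side ⇒ sub: 6*((-2*x) - 5) = 54.
Step 2. [6*((-2*x) - 5) = 54] 6 out front; divide by 6. So div: (-2*x) - 5 = 9.
Step 3. [(-2*x) - 5 = 9] -5 is outermost — add 5 both sides ⇒ sub: -2*x = 14.
Step 4. [-2*x = 14] leading coefficient -2: divide by -2 ⇒ div: x = -7.

Answer: x ∈ {-7}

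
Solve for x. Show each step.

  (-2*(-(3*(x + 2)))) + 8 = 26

Step 1. [(-2*(-(3*(x + 2)))) + 8 = 26] -2 | LHS and -2 | 26: pull -2 out ⇒ factor: (-(3*(x + 2))) - 4 = -13.
Step 2. [(-(3*(x + 2))) - 4 = -13] -4 is outermost — add 4 both sides ⇒ sub: -(3*(x + 2)) = -9.
Step 3. [-(3*(x + 2)) = -9] leading − — multiply by −1 ⇒ neg: 3*(x + 2) = 9.
Step 4. [3*(x + 2) = 9] divide by the outer 3. So div: x + 2 = 3.
Step 5. [x + 2 = 3] the outer +2 inverts by subtracting 2. So sub: x = 1.

Answer: x ∈ {1}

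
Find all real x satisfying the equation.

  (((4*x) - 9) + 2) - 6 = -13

Step 1. [(((4*x) - 9) + 2) - 6 = -13] 6 comes off first (add 6), so sub: ((4*x) - 9) + 2 = -7.
Step 2. [((4*x) - 9) + 2 = -7] +2 is outermost — subtract 2 both sides, so sub: (4*x) - 9 = -9.
Step 3. [(4*x) - 9 = -9] 9 comes off first (add 9), so sub: 4*x = 0.
Step 4. [4*x = 0] 4 out front; divide by 4, so div: x = 0.

Answer: x ∈ {0}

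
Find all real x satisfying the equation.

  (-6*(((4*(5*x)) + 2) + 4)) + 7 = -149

Step 1. [(-6*(((4*(5*x)) + 2) + 4)) + 7 = -149] 7 comes off first (subtract 7) ⇒ sub: -6*(((4*(5*x)) + 2) + 4) = -156.
Step 2. [-6*(((4*(5*x)) + 2) + 4) = -156] -6·(inner) — divide through by -6, so div: ((4*(5*x)) + 2) + 4 = 26.
Step 3. [((4*(5*x)) + 2) + 4 = 26] 4 comes off first (subtract 4) ⇒ sub: (4*(5*x)) + 2 = 22.
Step 4. [(4*(5*x)) + 2 = 22] 2 comes off first (subtract 2) ⇒ sub: 4*(5*x) = 20.
Step 5. [4*(5*x) = 20] 4 out front; divide by 4, so div: 5*x = 5.
Step 6. [5*x = 5] divide by the outer 5. So div: x = 1.

Answer: x ∈ {1}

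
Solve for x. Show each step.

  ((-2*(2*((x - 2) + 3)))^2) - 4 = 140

Step 1. [((-2*(2*((x - 2) + 3)))^2) - 4 = 140] 4 comes off first (add 4) ⇒ sub: (-2*(2*((x - 2) + 3)))^2 = 144.
Step 2. [(-2*(2*((x - 2) + 3)))^2 = 144] LHS squared, RHS 144 ≥ 0: apply √ (±). So sqrt: -2*(2*((x - 2) + 3)) = 12 or -12.
Step 3. [-2*(2*((x - 2) + 3)) = 12 or -12] -2·(inner) — divide through by -2, so div: 2*((x - 2) + 3) = -6 or 6.
Step 4. [2*((x - 2) + 3) = -6 or 6] 2·(inner) — divide through by 2 ⇒ div: (x - 2) + 3 = -3 or 3.
Step 5. [(x - 2) + 3 = -3 or 3] peel the +3: subtract 3 from each side ⇒ sub: x - 2 = -6 or 0.
Step 6. [x - 2 = -6 or 0] -2 is outermost — add 2 both sides, so sub: x = -4 or 2.

Answer: x ∈ {-4, 2}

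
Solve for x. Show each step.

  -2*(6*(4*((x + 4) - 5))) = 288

Step 1. [-2*(6*(4*((x + 4) - 5))) = 288] LHS = -2·(…); ÷-2 both sides, so div: 6*(4*((x + 4) - 5)) = -144.
Step 2. [6*(4*((x + 4) - 5)) = -144] LHS = 6·(…); ÷6 both sides, so div: 4*((x + 4) - 5) = -24.
Step 3. [4*((x + 4) - 5) = -24] LHS = 4·(…); ÷4 both sides. So div: (x + 4) - 5 = -6.
Step 4. [(x + 4) - 5 = -6] peel the -5: add 5 from each side. So sub: x + 4 = -1.
Step 5. [x + 4 = -1] subtract 4: x sits inside (… + 4) ⇒ sub: x = -5.

Answer: x ∈ {-5}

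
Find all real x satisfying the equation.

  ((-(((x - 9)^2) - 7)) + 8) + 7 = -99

Step 1. [((-(((x - 9)^2) - 7)) + 8) + 7 = -99] peel the +7: subtract 7 from each side. So sub: (-(((x - 9)^2) - 7)) + 8 = -106.
Step 2. [(-(((x - 9)^2) - 7)) + 8 = -106] 8 comes off first (subtract 8) ⇒ sub: -(((x - 9)^2) - 7) = -114.
Step 3. [-(((x - 9)^2) - 7) = -114] flip signs both sides. So neg: ((x - 9)^2) - 7 = 114.
Step 4. [((x - 9)^2) - 7 = 114] add 7: x sits inside (… - 7), so sub: (x - 9)^2 = 121.
Step 5. [(x - 9)^2 = 121] √ both sides: 121 ≥ 0 gives two branches. So sqrt: x - 9 = 11 or -11.
Step 6. [x - 9 = 11 or -11] 9 comes off first (add 9). So sub: x = 20 or -2.

Answer: x ∈ {-2, 20}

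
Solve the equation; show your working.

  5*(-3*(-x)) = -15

Step 1. [5*(-3*(-x)) = -15] LHS = 5·(…); ÷5 both sides, so div: -3*(-x) = -3.
Step 2. [-3*(-x) = -3] LHS = -3·(…); ÷-3 both sides, so div: -x = 1.
Step 3. [-x = 1] flip signs both sides, so neg: x = -1.

Answer: x ∈ {-1}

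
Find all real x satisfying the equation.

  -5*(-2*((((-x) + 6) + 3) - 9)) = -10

Step 1. [-5*(-2*((((-x) + 6) + 3) - 9)) = -10] -5 out front; divide by -5 ⇒ div: -2*((((-x) + 6) + 3) - 9) = 2.
Step 2. [-2*((((-x) + 6) + 3) - 9) = 2] -2 out front; divide by -2 ⇒ div: (((-x) + 6) + 3) - 9 = -1.
Step 3. [(((-x) + 6) + 3) - 9 = -1] add 9: x sits inside (… - 9) ⇒ sub: ((-x) + 6) + 3 = 8.
Step 4. [((-x) + 6) + 3 = 8] 3 comes off first (subtract 3) ⇒ sub: (-x) + 6 = 5.
Step 5. [(-x) + 6 = 5] peel the +6: subtract 6 from each side ⇒ sub: -x = -1.
Step 6. [-x = -1] flip signs both sides ⇒ neg: x = 1.

Answer: x ∈ {1}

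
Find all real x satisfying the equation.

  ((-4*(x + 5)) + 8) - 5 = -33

Step 1. [((-4*(x + 5)) + 8) - 5 = -33] the outer -5 inverts by adding 5. So sub: (-4*(x + 5)) + 8 = -28.
Step 2. [(-4*(x + 5)) + 8 = -28] subtract 8: x sits inside (… + 8), so sub: -4*(x + 5) = -36.
Step 3. [-4*(x + 5) = -36] divide by the outer -4, so div: x + 5 = 9.
Step 4. [x + 5 = 9] peel the +5: subtract 5 from each side. So sub: x = 4.

Answer: x ∈ {4}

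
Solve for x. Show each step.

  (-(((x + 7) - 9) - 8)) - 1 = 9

Step 1. [(-(((x + 7) - 9) - 8)) - 1 = 9] -1 is outermost — add 1 both sides ⇒ sub: -(((x + 7) - 9) - 8) = 10.
Step 2. [-(((x + 7) - 9) - 8) = 10] flip signs both sides, so neg: ((x + 7) - 9) - 8 = -10.
Step 3. [((x + 7) - 9) - 8 = -10] peel the -8: add 8 from each side ⇒ sub: (x + 7) - 9 = -2.
Step 4. [(x + 7) - 9 = -2] 9 comes off first (add 9). So sub: x + 7 = 7.
Step 5. [x + 7 = 7] the outer +7 inverts by subtracting 7. So sub: x = 0.

Answer: x ∈ {0}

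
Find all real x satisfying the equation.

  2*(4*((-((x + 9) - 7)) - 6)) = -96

Step 1. [2*(4*((-((x + 9) - 7)) - 6)) = -96] 2 out front; divide by 2. So div: 4*((-((x + 9) - 7)) - 6) = -48.
Step 2. [4*((-((x + 9) - 7)) - 6) = -48] 4·(inner) — divide through by 4, so div: (-((x + 9) - 7)) - 6 = -12.
Step 3. [(-((x + 9) - 7)) - 6 = -12] 6 comes off first (add 6), so sub: -((x + 9) - 7) = -6.
Step 4. [-((x + 9) - 7) = -6] flip signs both sides, so neg: (x + 9) - 7 = 6.
Step 5. [(x + 9) - 7 = 6] -7 is outermost — add 7 both sides, so sub: x + 9 = 13.
Step 6. [x + 9 = 13] peel the +9: subtract 9 from each side, so sub: x = 4.

Answer: x ∈ {4}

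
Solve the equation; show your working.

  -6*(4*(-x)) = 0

Step 1. [-6*(4*(-x)) = 0] divide by the outer -6 ⇒ div: 4*(-x) = 0.
Step 2. [4*(-x) = 0] 4·(inner) — divide through by 4, so div: -x = 0.
Step 3. [-x = 0] leading − — multiply by −1. So neg: x = 0.

Answer: x ∈ {0}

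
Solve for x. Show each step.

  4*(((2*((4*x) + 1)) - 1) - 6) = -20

Step 1. [4*(((2*((4*x) + 1)) - 1) - 6) = -20] 4 out front; divide by 4 ⇒ div: ((2*((4*x) + 1)) - 1) - 6 = -5.
Step 2. [((2*((4*x) + 1)) - 1) - 6 = -5] peel the -6: add 6 from each side ⇒ sub: (2*((4*x) + 1)) - 1 = 1.
Step 3. [(2*((4*x) + 1)) - 1 = 1] 1 comes off first (add 1), so sub: 2*((4*x) + 1) = 2.
Step 4. [2*((4*x) + 1) = 2] leading coefficient 2: divide by 2 ⇒ div: (4*x) + 1 = 1.
Step 5. [(4*x) + 1 = 1] the outer +1 inverts by subtracting 1 ⇒ sub: 4*x = 0.
Step 6. [4*x = 0] 4 out front; divide by 4 ⇒ div: x = 0.

Answer: x ∈ {0}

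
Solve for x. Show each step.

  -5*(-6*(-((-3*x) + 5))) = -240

Step 1. [-5*(-6*(-((-3*x) + 5))) = -240] LHS = -5·(…); ÷-5 both sides. So div: -6*(-((-3*x) + 5)) = 48.
Step 2. [-6*(-((-3*x) + 5)) = 48] -6 out front; divide by -6. So div: -((-3*x) + 5) = -8.
Step 3. [-((-3*x) + 5) = -8] LHS negated; negate both sides ⇒ neg: (-3*x) + 5 = 8.
Step 4. [(-3*x) + 5 = 8] +5 is outermost — subtract 5 both sides. So sub: -3*x = 3.
Step 5. [-3*x = 3] -3 out front; divide by -3, so div: x = -1.

Answer: x ∈ {-1}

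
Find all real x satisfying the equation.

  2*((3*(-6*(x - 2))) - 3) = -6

Step 1. [2*((3*(-6*(x - 2))) - 3) = -6] leading coefficient 2: divide by 2, so div: (3*(-6*(x - 2))) - 3 = -3.
Step 2. [(3*(-6*(x - 2))) - 3 = -3] common factor 3 (LHS and -3) — divide through. So factor: (-6*(x - 2)) - 1 = -1.
Step 3. [(-6*(x - 2)) - 1 = -1] the outer -1 inverts by adding 1. So sub: -6*(x - 2) = 0.
Step 4. [-6*(x - 2) = 0] leading coefficient -6: divide by -6, so div: x - 2 = 0.
Step 5. [x - 2 = 0] 2 comes off first (add 2) ⇒ sub: x = 2.

Answer: x ∈ {2}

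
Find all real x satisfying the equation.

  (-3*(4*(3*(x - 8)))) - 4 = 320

Step 1. [(-3*(4*(3*(x - 8)))) - 4 = 320] -4 is outermost — add 4 both sides. So sub: -3*(4*(3*(x - 8))) = 324.
Step 2. [-3*(4*(3*(x - 8))) = 324] leading coefficient -3: divide by -3. So div: 4*(3*(x - 8)) = -108.
Step 3. [4*(3*(x - 8)) = -108] 4 out front; divide by 4 ⇒ div: 3*(x - 8) = -27.
Step 4. [3*(x - 8) = -27] 3 out front; divide by 3. So div: x - 8 = -9.
Step 5. [x - 8 = -9] 8 comes off first (add 8). So sub: x = -1.

Answer: x ∈ {-1}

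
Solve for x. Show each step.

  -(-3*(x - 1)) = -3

Step 1. [-(-3*(x - 1)) = -3] flip signs both sides ⇒ neg: -3*(x - 1) = 3.
Step 2. [-3*(x - 1) = 3] -3 out front; divide by -3 ⇒ div: x - 1 = -1.
Step 3. [x - 1 = -1] the outer -1 inverts by adding 1 ⇒ sub: x = 0.

Answer: x ∈ {0}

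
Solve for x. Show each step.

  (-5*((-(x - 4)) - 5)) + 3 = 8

Step 1. [(-5*((-(x - 4)) - 5)) + 3 = 8] 3 comes off first (subtract 3). So sub: -5*((-(x - 4)) - 5) = 5.
Step 2. [-5*((-(x - 4)) - 5) = 5] -5 out front; divide by -5. So div: (-(x - 4)) - 5 = -1.
Step 3. [(-(x - 4)) - 5 = -1] -5 is outermost — add 5 both sides ⇒ sub: -(x - 4) = 4.
Step 4. [-(x - 4) = 4] LHS negated; negate both sides ⇒ neg: x - 4 = -4.
Step 5. [x - 4 = -4] -4 is outermost — add 4 both sides. So sub: x = 0.

Answer: x ∈ {0}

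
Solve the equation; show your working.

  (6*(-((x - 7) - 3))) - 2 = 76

Step 1. [(6*(-((x - 7) - 3))) - 2 = 76] -2 is outermost — add 2 both sides ⇒ sub: 6*(-((x - 7) - 3)) = 78.
Step 2. [6*(-((x - 7) - 3)) = 78] 6·(inner) — divide through by 6. So div: -((x - 7) - 3) = 13.
Step 3. [-((x - 7) - 3) = 13] LHS negated; negate both sides ⇒ neg: (x - 7) - 3 = -13.
Step 4. [(x - 7) - 3 = -13] add 3: x sits inside (… - 3), so sub: x - 7 = -10.
Step 5. [x - 7 = -10] peel the -7: add 7 from each side, so sub: x = -3.

Answer: x ∈ {-3}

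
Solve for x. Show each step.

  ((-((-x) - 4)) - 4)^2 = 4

Step 1. [((-((-x) - 4)) - 4)^2 = 4] LHS squared, RHS 4 ≥ 0: apply √ (±) ⇒ sqrt: (-((-x) - 4)) - 4 = 2 or -2.
Step 2. [(-((-x) - 4)) - 4 = 2 or -2] 4 comes off first (add 4). So sub: -((-x) - 4) = 6 or 2.
Step 3. [-((-x) - 4) = 6 or 2] flip signs both sides ⇒ neg: (-x) - 4 = -6 or -2.
Step 4. [(-x) - 4 = -6 or -2] 4 comes off first (add 4). So sub: -x = -2 or 2.
Step 5. [-x = -2 or 2] leading − — multiply by −1 ⇒ neg: x = 2 or -2.

Answer: x ∈ {-2, 2}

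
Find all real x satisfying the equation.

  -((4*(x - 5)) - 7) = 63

Step 1. [-((4*(x - 5)) - 7) = 63] LHS negated; negate both sides, so neg: (4*(x - 5)) - 7 = -63.
Step 2. [(4*(x - 5)) - 7 = -63] peel the -7: add 7 from each side, so sub: 4*(x - 5) = -56.
Step 3. [4*(x - 5) = -56] 4 out front; divide by 4. So div: x - 5 = -14.
Step 4. [x - 5 = -14] the outer -5 inverts by adding 5, so sub: x = -9.

Answer: x ∈ {-9}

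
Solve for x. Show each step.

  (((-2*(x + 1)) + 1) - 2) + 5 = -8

Step 1. [(((-2*(x + 1)) + 1) - 2) + 5 = -8] peel the +5: subtract 5 from each side. So sub: ((-2*(x + 1)) + 1) - 2 = -13.
Step 2. [((-2*(x + 1)) + 1) - 2 = -13] 2 comes off first (add 2), so sub: (-2*(x + 1)) + 1 = -11.
Step 3. [(-2*(x + 1)) + 1 = -11] +1 is outermost — subtract 1 both sides. So sub: -2*(x + 1) = -12.
Step 4. [-2*(x + 1) = -12] -2·(inner) — divide through by -2. So div: x + 1 = 6.
Step 5. [x + 1 = 6] the outer +1 inverts by subtracting 1. So sub: x = 5.

Answer: x ∈ {5}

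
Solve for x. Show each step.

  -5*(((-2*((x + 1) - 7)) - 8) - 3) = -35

Step 1. [-5*(((-2*((x + 1) - 7)) - 8) - 3) = -35] divide by the outer -5, so div: ((-2*((x + 1) - 7)) - 8) - 3 = 7.
Step 2. [((-2*((x + 1) - 7)) - 8) - 3 = 7] add 3: x sits inside (… - 3), so sub: (-2*((x + 1) - 7)) - 8 = 10.
Step 3. [(-2*((x + 1) - 7)) - 8 = 10] peel the -8: add 8 from each side, so sub: -2*((x + 1) - 7) = 18.
Step 4. [-2*((x + 1) - 7) = 18] -2 out front; divide by -2, so div: (x + 1) - 7 = -9.
Step 5. [(x + 1) - 7 = -9] 7 comes off first (add 7) ⇒ sub: x + 1 = -2.
Step 6. [x + 1 = -2] +1 is outermost — subtract 1 both sides, so sub: x = -3.

Answer: x ∈ {-3}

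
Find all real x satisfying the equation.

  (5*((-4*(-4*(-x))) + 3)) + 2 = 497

Step 1. [(5*((-4*(-4*(-x))) + 3)) + 2 = 497] subtract 2: x sits inside (… + 2) ⇒ sub: 5*((-4*(-4*(-x))) + 3) = 495.
Step 2. [5*((-4*(-4*(-x))) + 3) = 495] 5·(inner) — divide through by 5 ⇒ div: (-4*(-4*(-x))) + 3 = 99.
Step 3. [(-4*(-4*(-x))) + 3 = 99] subtract 3: x sits inside (… + 3). So sub: -4*(-4*(-x)) = 96.
Step 4. [-4*(-4*(-x)) = 96] -4 out front; divide by -4. So div: -4*(-x) = -24.
Step 5. [-4*(-x) = -24] -4 out front; divide by -4, so div: -x = 6.
Step 6. [-x = 6] LHS negated; negate both sides ⇒ neg: x = -6.

Answer: x ∈ {-6}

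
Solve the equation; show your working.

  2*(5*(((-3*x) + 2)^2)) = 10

Step 1. [2*(5*(((-3*x) + 2)^2)) = 10] LHS = 2·(…); ÷2 both sides ⇒ div: 5*(((-3*x) + 2)^2) = 5.
Step 2. [5*(((-3*x) + 2)^2) = 5] 5·(inner) — divide through by 5, so div: ((-3*x) + 2)^2 = 1.
Step 3. [((-3*x) + 2)^2 = 1] LHS squared, RHS 1 ≥ 0: apply √ (±), so sqrt: (-3*x) + 2 = 1 or -1.
Step 4. [(-3*x) + 2 = 1 or -1] subtract 2: x sits inside (… + 2). So sub: -3*x = -1 or -3.
Step 5. [-3*x = -1 or -3] LHS = -3·(…); ÷-3 both sides ⇒ div: x = 1/3 or 1.

Answer: x ∈ {1/3, 1}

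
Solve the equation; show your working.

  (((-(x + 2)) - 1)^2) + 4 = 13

Step 1. [(((-(x + 2)) - 1)^2) + 4 = 13] +4 is outermost — subtract 4 both sides, so sub: ((-(x + 2)) - 1)^2 = 9.
Step 2. [((-(x + 2)) - 1)^2 = 9] √ both sides: 9 ≥ 0 gives two branches ⇒ sqrt: (-(x + 2)) - 1 = 3 or -3.
Step 3. [(-(x + 2)) - 1 = 3 or -3] peel the -1: add 1 from each side, so sub: -(x + 2) = 4 or -2.
Step 4. [-(x + 2) = 4 or -2] leading − — multiply by −1. So neg: x + 2 = -4 or 2.
Step 5. [x + 2 = -4 or 2] peel the +2: subtract 2 from each side ⇒ sub: x = -6 or 0.

Answer: x ∈ {-6, 0}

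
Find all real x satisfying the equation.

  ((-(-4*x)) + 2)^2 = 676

Step 1. [((-(-4*x)) + 2)^2 = 676] LHS squared, RHS 676 ≥ 0: apply √ (±). So sqrt: (-(-4*x)) + 2 = 26 or -26.
Step 2. [(-(-4*x)) + 2 = 26 or -26] the outer +2 inverts by subtracting 2. So sub: -(-4*x) = 24 or -28.
Step 3. [-(-4*x) = 24 or -28] leading − — multiply by −1. So neg: -4*x = -24 or 28.
Step 4. [-4*x = -24 or 28] LHS = -4·(…); ÷-4 both sides, so div: x = 6 or -7.

Answer: x ∈ {-7, 6}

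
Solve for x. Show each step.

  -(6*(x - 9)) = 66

Step 1. [-(6*(x - 9)) = 66] flip signs both sides ⇒ neg: 6*(x - 9) = -66.
Step 2. [6*(x - 9) = -66] divide by the outer 6 ⇒ div: x - 9 = -11.
Step 3. [x - 9 = -11] add 9: x sits inside (… - 9) ⇒ sub: x = -2.

Answer: x ∈ {-2}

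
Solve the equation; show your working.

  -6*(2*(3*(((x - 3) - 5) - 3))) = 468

Step 1. [-6*(2*(3*(((x - 3) - 5) - 3))) = 468] -6·(inner) — divide through by -6. So div: 2*(3*(((x - 3) - 5) - 3)) = -78.
Step 2. [2*(3*(((x - 3) - 5) - 3)) = -78] divide by the outer 2, so div: 3*(((x - 3) - 5) - 3) = -39.
Step 3. [3*(((x - 3) - 5) - 3) = -39] 3 out front; divide by 3 ⇒ div: ((x - 3) - 5) - 3 = -13.
Step 4. [((x - 3) - 5) - 3 = -13] -3 is outermost — add 3 both sides ⇒ sub: (x - 3) - 5 = -10.
Step 5. [(x - 3) - 5 = -10] peel the -5: add 5 from each side, so sub: x - 3 = -5.
Step 6. [x - 3 = -5] -3 is outermost — add 3 both sides ⇒ sub: x = -2.

Answer: x ∈ {-2}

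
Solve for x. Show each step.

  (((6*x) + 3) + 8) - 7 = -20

Step 1. [(((6*x) + 3) + 8) - 7 = -20] add 7: x sits inside (… - 7), so sub: ((6*x) + 3) + 8 = -13.
Step 2. [((6*x) + 3) + 8 = -13] peel the +8: subtract 8 from each side ⇒ sub: (6*x) + 3 = -21.
Step 3. [(6*x) + 3 = -21] the outer +3 inverts by subtracting 3. So sub: 6*x = -24.
Step 4. [6*x = -24] divide by the outer 6 ⇒ div: x = -4.

Answer: x ∈ {-4}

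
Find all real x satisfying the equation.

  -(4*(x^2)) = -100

Step 1. [-(4*(x^2)) = -100] flip signs both sides. So neg: 4*(x^2) = 100.
Step 2. [4*(x^2) = 100] 4 out front; divide by 4. So div: x^2 = 25.
Step 3. [x^2 = 25] √ both sides: 25 ≥ 0 gives two branches ⇒ sqrt: x = 5 or -5.

Answer: x ∈ {-5, 5}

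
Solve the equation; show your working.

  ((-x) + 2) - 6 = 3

Step 1. [((-x) + 2) - 6 = 3] the outer -6 inverts by adding 6. So sub: (-x) + 2 = 9.
Step 2. [(-x) + 2 = 9] peel the +2: subtract 2 from each side ⇒ sub: -x = 7.
Step 3. [-x = 7] leading − — multiply by −1, so neg: x = -7.

Answer: x ∈ {-7}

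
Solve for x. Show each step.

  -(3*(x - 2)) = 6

Step 1. [-(3*(x - 2)) = 6] flip signs both sides. So neg: 3*(x - 2) = -6.
Step 2. [3*(x - 2) = -6] divide by the outer 3 ⇒ div: x - 2 = -2.
Step 3. [x - 2 = -2] peel the -2: add 2 from each side ⇒ sub: x = 0.

Answer: x ∈ {0}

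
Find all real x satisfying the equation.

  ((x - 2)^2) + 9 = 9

Step 1. [((x - 2)^2) + 9 = 9] peel the +9: subtract 9 from each side. So sub: (x - 2)^2 = 0.
Step 2. [(x - 2)^2 = 0] √ both sides: 0 ≥ 0 gives two branches ⇒ sqrt: x - 2 = 0.
Step 3. [x - 2 = 0] 2 comes off first (add 2). So sub: x = 2.

Answer: x ∈ {2}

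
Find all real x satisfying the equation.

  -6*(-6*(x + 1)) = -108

Step 1. [-6*(-6*(x + 1)) = -108] divide by the outer -6, so div: -6*(x + 1) = 18.
Step 2. [-6*(x + 1) = 18] -6·(inner) — divide through by -6. So div: x + 1 = -3.
Step 3. [x + 1 = -3] peel the +1: subtract 1 from each side, so sub: x = -4.

Answer: x ∈ {-4}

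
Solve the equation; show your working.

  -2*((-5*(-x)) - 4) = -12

Step 1. [-2*((-5*(-x)) - 4) = -12] -2·(inner) — divide through by -2. So div: (-5*(-x)) - 4 = 6.
Step 2. [(-5*(-x)) - 4 = 6] peel the -4: add 4 from each side ⇒ sub: -5*(-x) = 10.
Step 3. [-5*(-x) = 10] LHS = -5·(…); ÷-5 both sides, so div: -x = -2.
Step 4. [-x = -2] flip signs both sides ⇒ neg: x = 2.

Answer: x ∈ {2}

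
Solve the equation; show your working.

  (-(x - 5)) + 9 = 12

Step 1. [(-(x - 5)) + 9 = 12] subtract 9: x sits inside (… + 9) ⇒ sub: -(x - 5) = 3.
Step 2. [-(x - 5) = 3] flip signs both sides, so neg: x - 5 = -3.
Step 3. [x - 5 = -3] 5 comes off first (add 5), so sub: x = 2.

Answer: x ∈ {2}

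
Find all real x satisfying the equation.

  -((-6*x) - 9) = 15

Step 1. [-((-6*x) - 9) = 15] LHS negated; negate both sides ⇒ neg: (-6*x) - 9 = -15.
Step 2. [(-6*x) - 9 = -15] add 9: x sits inside (… - 9) ⇒ sub: -6*x = -6.
Step 3. [-6*x = -6] leading coefficient -6: divide by -6. So div: x = 1.

Answer: x ∈ {1}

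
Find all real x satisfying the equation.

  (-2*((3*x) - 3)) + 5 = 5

Step 1. [(-2*((3*x) - 3)) + 5 = 5] subtract 5: x sits inside (… + 5). So sub: -2*((3*x) - 3) = 0.
Step 2. [-2*((3*x) - 3) = 0] -2·(inner) — divide through by -2. So div: (3*x) - 3 = 0.
Step 3. [(3*x) - 3 = 0] 3 | LHS and 3 | 0: pull 3 out ⇒ factor: x - 1 = 0.
Step 4. [x - 1 = 0] the outer -1 inverts by adding 1 ⇒ sub: x = 1.

Answer: x ∈ {1}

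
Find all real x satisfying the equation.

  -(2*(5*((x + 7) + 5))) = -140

Step 1. [-(2*(5*((x + 7) + 5))) = -140] leading − — multiply by −1, so neg: 2*(5*((x + 7) + 5)) = 140.
Step 2. [2*(5*((x + 7) + 5)) = 140] divide by the outer 2, so div: 5*((x + 7) + 5) = 70.
Step 3. [5*((x + 7) + 5) = 70] leading coefficient 5: divide by 5, so div: (x + 7) + 5 = 14.
Step 4. [(x + 7) + 5 = 14] 5 comes off first (subtract 5) ⇒ sub: x + 7 = 9.
Step 5. [x + 7 = 9] +7 is outermost — subtract 7 both sides. So sub: x = 2.

Answer: x ∈ {2}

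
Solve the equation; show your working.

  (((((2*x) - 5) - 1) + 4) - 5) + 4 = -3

Step 1. [(((((2*x) - 5) - 1) + 4) - 5) + 4 = -3] the outer +4 inverts by subtracting 4 ⇒ sub: ((((2*x) - 5) - 1) + 4) - 5 = -7.
Step 2. [((((2*x) - 5) - 1) + 4) - 5 = -7] the outer -5 inverts by adding 5, so sub: (((2*x) - 5) - 1) + 4 = -2.
Step 3. [(((2*x) - 5) - 1) + 4 = -2] +4 is outermost — subtract 4 both sides, so sub: ((2*x) - 5) - 1 = -6.
Step 4. [((2*x) - 5) - 1 = -6] 1 comes off first (add 1) ⇒ sub: (2*x) - 5 = -5.
Step 5. [(2*x) - 5 = -5] peel the -5: add 5 from each side ⇒ sub: 2*x = 0.
Step 6. [2*x = 0] LHS = 2·(…); ÷2 both sides, so div: x = 0.

Answer: x ∈ {0}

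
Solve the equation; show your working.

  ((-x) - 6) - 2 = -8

Step 1. [((-x) - 6) - 2 = -8] add 2: x sits inside (… - 2). So sub: (-x) - 6 = -6.
Step 2. [(-x) - 6 = -6] the outer -6 inverts by adding 6 ⇒ sub: -x = 0.
Step 3. [-x = 0] leading − — multiply by −1 ⇒ neg: x = 0.

Answer: x ∈ {0}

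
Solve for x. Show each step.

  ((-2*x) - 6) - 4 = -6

Step 1. [((-2*x) - 6) - 4 = -6] the outer -4 inverts by adding 4 ⇒ sub: (-2*x) - 6 = -2.
Step 2. [(-2*x) - 6 = -2] peel the -6: add 6 from each side ⇒ sub: -2*x = 4.
Step 3. [-2*x = 4] -2·(inner) — divide through by -2. So div: x = -2.

Answer: x ∈ {-2}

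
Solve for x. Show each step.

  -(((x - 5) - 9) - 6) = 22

Step 1. [-(((x - 5) - 9) - 6) = 22] flip signs both sides, so neg: ((x - 5) - 9) - 6 = -22.
Step 2. [((x - 5) - 9) - 6 = -22] add 6: x sits inside (… - 6) ⇒ sub: (x - 5) - 9 = -16.
Step 3. [(x - 5) - 9 = -16] -9 is outermost — add 9 both sides. So sub: x - 5 = -7.
Step 4. [x - 5 = -7] -5 is outermost — add 5 both sides, so sub: x = -2.

Answer: x ∈ {-2}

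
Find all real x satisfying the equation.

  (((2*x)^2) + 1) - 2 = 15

Step 1. [(((2*x)^2) + 1) - 2 = 15] add 2: x sits inside (… - 2) ⇒ sub: ((2*x)^2) + 1 = 17.
Step 2. [((2*x)^2) + 1 = 17] peel the +1: subtract 1 from each side, so sub: (2*x)^2 = 16.
Step 3. [(2*x)^2 = 16] √ both sides: 16 ≥ 0 gives two branches. So sqrt: 2*x = 4 or -4.
Step 4. [2*x = 4 or -4] 2 out front; divide by 2, so div: x = 2 or -2.

Answer: x ∈ {-2, 2}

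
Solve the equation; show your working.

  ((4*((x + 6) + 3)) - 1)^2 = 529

Step 1. [((4*((x + 6) + 3)) - 1)^2 = 529] LHS squared, RHS 529 ≥ 0: apply √ (±), so sqrt: (4*((x + 6) + 3)) - 1 = 23 or -23.
Step 2. [(4*((x + 6) + 3)) - 1 = 23 or -23] peel the -1: add 1 from each side, so sub: 4*((x + 6) + 3) = 24 or -22.
Step 3. [4*((x + 6) + 3) = 24 or -22] 4·(inner) — divide through by 4. So div: (x + 6) + 3 = 6 or -11/2.
Step 4. [(x + 6) + 3 = 6 or -11/2] 3 comes off first (subtract 3) ⇒ sub: x + 6 = 3 or -17/2.
Step 5. [x + 6 = 3 or -17/2] peel the +6: subtract 6 from each side. So sub: x = -3 or -29/2.

Answer: x ∈ {-29/2, -3}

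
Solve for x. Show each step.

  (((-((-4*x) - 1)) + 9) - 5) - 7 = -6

Step 1. [(((-((-4*x) - 1)) + 9) - 5) - 7 = -6] the outer -7 inverts by adding 7, so sub: ((-((-4*x) - 1)) + 9) - 5 = 1.
Step 2. [((-((-4*x) - 1)) + 9) - 5 = 1] the outer -5 inverts by adding 5, so sub: (-((-4*x) - 1)) + 9 = 6.
Step 3. [(-((-4*x) - 1)) + 9 = 6] 9 comes off first (subtract 9) ⇒ sub: -((-4*x) - 1) = -3.
Step 4. [-((-4*x) - 1) = -3] leading − — multiply by −1, so neg: (-4*x) - 1 = 3.
Step 5. [(-4*x) - 1 = 3] 1 comes off first (add 1), so sub: -4*x = 4.
Step 6. [-4*x = 4] divide by the outer -4, so div: x = -1.

Answer: x ∈ {-1}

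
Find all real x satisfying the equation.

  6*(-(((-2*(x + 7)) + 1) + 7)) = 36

Step 1. [6*(-(((-2*(x + 7)) + 1) + 7)) = 36] leading coefficient 6: divide by 6, so div: -(((-2*(x + 7)) + 1) + 7) = 6.
Step 2. [-(((-2*(x + 7)) + 1) + 7) = 6] leading − — multiply by −1 ⇒ neg: ((-2*(x + 7)) + 1) + 7 = -6.
Step 3. [((-2*(x + 7)) + 1) + 7 = -6] subtract 7: x sits inside (… + 7) ⇒ sub: (-2*(x + 7)) + 1 = -13.
Step 4. [(-2*(x + 7)) + 1 = -13] peel the +1: subtract 1 from each side, so sub: -2*(x + 7) = -14.
Step 5. [-2*(x + 7) = -14] LHS = -2·(…); ÷-2 both sides, so div: x + 7 = 7.
Step 6. [x + 7 = 7] the outer +7 inverts by subtracting 7. So sub: x = 0.

Answer: x ∈ {0}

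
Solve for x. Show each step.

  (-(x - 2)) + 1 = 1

Step 1. [(-(x - 2)) + 1 = 1] subtract 1: x sits inside (… + 1). So sub: -(x - 2) = 0.
Step 2. [-(x - 2) = 0] flip signs both sides. So neg: x - 2 = 0.
Step 3. [x - 2 = 0] 2 comes off first (add 2). So sub: x = 2.

Answer: x ∈ {2}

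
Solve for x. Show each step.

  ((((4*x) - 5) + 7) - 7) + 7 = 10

Step 1. [((((4*x) - 5) + 7) - 7) + 7 = 10] +7 is outermost — subtract 7 both sides, so sub: (((4*x) - 5) + 7) - 7 = 3.
Step 2. [(((4*x) - 5) + 7) - 7 = 3] peel the -7: add 7 from each side ⇒ sub: ((4*x) - 5) + 7 = 10.
Step 3. [((4*x) - 5) + 7 = 10] peel the +7: subtract 7 from each side. So sub: (4*x) - 5 = 3.
Step 4. [(4*x) - 5 = 3] -5 is outermost — add 5 both sides ⇒ sub: 4*x = 8.
Step 5. [4*x = 8] leading coefficient 4: divide by 4. So div: x = 2.

Answer: x ∈ {2}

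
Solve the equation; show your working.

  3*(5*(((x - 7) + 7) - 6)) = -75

Step 1. [3*(5*(((x - 7) + 7) - 6)) = -75] divide by the outer 3 ⇒ div: 5*(((x - 7) + 7) - 6) = -25.
Step 2. [5*(((x - 7) + 7) - 6) = -25] divide by the outer 5 ⇒ div: ((x - 7) + 7) - 6 = -5.
Step 3. [((x - 7) + 7) - 6 = -5] -6 is outermost — add 6 both sides. So sub: (x - 7) + 7 = 1.
Step 4. [(x - 7) + 7 = 1] the outer +7 inverts by subtracting 7 ⇒ sub: x - 7 = -6.
Step 5. [x - 7 = -6] add 7: x sits inside (… - 7). So sub: x = 1.

Answer: x ∈ {1}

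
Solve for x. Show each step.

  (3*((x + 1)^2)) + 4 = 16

Step 1. [(3*((x + 1)^2)) + 4 = 16] peel the +4: subtract 4 from each side, so sub: 3*((x + 1)^2) = 12.
Step 2. [3*((x + 1)^2) = 12] leading coefficient 3: divide by 3 ⇒ div: (x + 1)^2 = 4.
Step 3. [(x + 1)^2 = 4] √ both sides: 4 ≥ 0 gives two branches. So sqrt: x + 1 = 2 or -2.
Step 4. [x + 1 = 2 or -2] the outer +1 inverts by subtracting 1. So sub: x = 1 or -3.

Answer: x ∈ {-3, 1}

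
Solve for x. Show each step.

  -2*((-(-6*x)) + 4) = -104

Step 1. [-2*((-(-6*x)) + 4) = -104] -2·(inner) — divide through by -2, so div: (-(-6*x)) + 4 = 52.
Step 2. [(-(-6*x)) + 4 = 52] +4 is outermost — subtract 4 both sides ⇒ sub: -(-6*x) = 48.
Step 3. [-(-6*x) = 48] LHS negated; negate both sides. So neg: -6*x = -48.
Step 4. [-6*x = -48] leading coefficient -6: divide by -6, so div: x = 8.

Answer: x ∈ {8}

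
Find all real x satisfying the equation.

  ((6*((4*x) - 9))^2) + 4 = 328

Step 1. [((6*((4*x) - 9))^2) + 4 = 328] peel the +4: subtract 4 from each side. So sub: (6*((4*x) - 9))^2 = 324.
Step 2. [(6*((4*x) - 9))^2 = 324] 324 ≥ 0, LHS is (·)² — take ±√, so sqrt: 6*((4*x) - 9) = 18 or -18.
Step 3. [6*((4*x) - 9) = 18 or -18] LHS = 6·(…); ÷6 both sides, so div: (4*x) - 9 = 3 or -3.
Step 4. [(4*x) - 9 = 3 or -3] 9 comes off first (add 9). So sub: 4*x = 12 or 6.
Step 5. [4*x = 12 or 6] 4·(inner) — divide through by 4. So div: x = 3 or 3/2.

Answer: x ∈ {3/2, 3}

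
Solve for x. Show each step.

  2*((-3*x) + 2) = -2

Step 1. [2*((-3*x) + 2) = -2] 2·(inner) — divide through by 2, so div: (-3*x) + 2 = -1.
Step 2. [(-3*x) + 2 = -1] peel the +2: subtract 2 from each side ⇒ sub: -3*x = -3.
Step 3. [-3*x = -3] LHS = -3·(…); ÷-3 both sides. So div: x = 1.

Answer: x ∈ {1}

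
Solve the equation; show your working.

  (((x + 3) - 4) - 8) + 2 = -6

Step 1. [(((x + 3) - 4) - 8) + 2 = -6] peel the +2: subtract 2 from each side ⇒ sub: ((x + 3) - 4) - 8 = -8.
Step 2. [((x + 3) - 4) - 8 = -8] the outer -8 inverts by adding 8. So sub: (x + 3) - 4 = 0.
Step 3. [(x + 3) - 4 = 0] the outer -4 inverts by adding 4, so sub: x + 3 = 4.
Step 4. [x + 3 = 4] 3 comes off first (subtract 3) ⇒ sub: x = 1.

Answer: x ∈ {1}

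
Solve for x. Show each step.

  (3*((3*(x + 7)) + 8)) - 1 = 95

Step 1. [(3*((3*(x + 7)) + 8)) - 1 = 95] add 1: x sits inside (… - 1), so sub: 3*((3*(x + 7)) + 8) = 96.
Step 2. [3*((3*(x + 7)) + 8) = 96] divide by the outer 3 ⇒ div: (3*(x + 7)) + 8 = 32.
Step 3. [(3*(x + 7)) + 8 = 32] peel the +8: subtract 8 from each side, so sub: 3*(x + 7) = 24.
Step 4. [3*(x + 7) = 24] LHS = 3·(…); ÷3 both sides ⇒ div: x + 7 = 8.
Step 5. [x + 7 = 8] +7 is outermost — subtract 7 both sides ⇒ sub: x = 1.

Answer: x ∈ {1}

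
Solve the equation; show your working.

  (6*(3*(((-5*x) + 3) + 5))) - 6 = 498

Step 1. [(6*(3*(((-5*x) + 3) + 5))) - 6 = 498] 6 | LHS and 6 | 498: pull 6 out, so factor: (3*(((-5*x) + 3) + 5)) - 1 = 83.
Step 2. [(3*(((-5*x) + 3) + 5)) - 1 = 83] peel the -1: add 1 from each side ⇒ sub: 3*(((-5*x) + 3) + 5) = 84.
Step 3. [3*(((-5*x) + 3) + 5) = 84] leading coefficient 3: divide by 3, so div: ((-5*x) + 3) + 5 = 28.
Step 4. [((-5*x) + 3) + 5 = 28] 5 comes off first (subtract 5). So sub: (-5*x) + 3 = 23.
Step 5. [(-5*x) + 3 = 23] peel the +3: subtract 3 from each side. So sub: -5*x = 20.
Step 6. [-5*x = 20] divide by the outer -5. So div: x = -4.

Answer: x ∈ {-4}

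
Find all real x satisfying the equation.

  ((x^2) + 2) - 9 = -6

Step 1. [((x^2) + 2) - 9 = -6] -9 is outermost — add 9 both sides. So sub: (x^2) + 2 = 3.
Step 2. [(x^2) + 2 = 3] peel the +2: subtract 2 from each side, so sub: x^2 = 1.
Step 3. [x^2 = 1] √ both sides: 1 ≥ 0 gives two branches, so sqrt: x = 1 or -1.

Answer: x ∈ {-1, 1}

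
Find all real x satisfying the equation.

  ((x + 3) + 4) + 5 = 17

Step 1. [((x + 3) + 4) + 5 = 17] +5 is outermost — subtract 5 both sides, so sub: (x + 3) + 4 = 12.
Step 2. [(x + 3) + 4 = 12] 4 comes off first (subtract 4), so sub: x + 3 = 8.
Step 3. [x + 3 = 8] 3 comes off first (subtract 3), so sub: x = 5.

Answer: x ∈ {5}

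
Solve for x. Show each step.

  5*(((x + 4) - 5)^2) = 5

Step 1. [5*(((x + 4) - 5)^2) = 5] leading coefficient 5: divide by 5. So div: ((x + 4) - 5)^2 = 1.
Step 2. [((x + 4) - 5)^2 = 1] LHS squared, RHS 1 ≥ 0: apply √ (±). So sqrt: (x + 4) - 5 = 1 or -1.
Step 3. [(x + 4) - 5 = 1 or -1] 5 comes off first (add 5), so sub: x + 4 = 6 or 4.
Step 4. [x + 4 = 6 or 4] 4 comes off first (subtract 4), so sub: x = 2 or 0.

Answer: x ∈ {0, 2}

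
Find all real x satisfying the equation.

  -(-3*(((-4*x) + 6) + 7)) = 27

Step 1. [-(-3*(((-4*x) + 6) + 7)) = 27] LHS negated; negate both sides. So neg: -3*(((-4*x) + 6) + 7) = -27.
Step 2. [-3*(((-4*x) + 6) + 7) = -27] -3 out front; divide by -3, so div: ((-4*x) + 6) + 7 = 9.
Step 3. [((-4*x) + 6) + 7 = 9] peel the +7: subtract 7 from each side. So sub: (-4*x) + 6 = 2.
Step 4. [(-4*x) + 6 = 2] +6 is outermost — subtract 6 both sides. So sub: -4*x = -4.
Step 5. [-4*x = -4] LHS = -4·(…); ÷-4 both sides. So div: x = 1.

Answer: x ∈ {1}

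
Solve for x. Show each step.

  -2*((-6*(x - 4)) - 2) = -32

Step 1. [-2*((-6*(x - 4)) - 2) = -32] -2 out front; divide by -2, so div: (-6*(x - 4)) - 2 = 16.
Step 2. [(-6*(x - 4)) - 2 = 16] peel the -2: add 2 from each side. So sub: -6*(x - 4) = 18.
Step 3. [-6*(x - 4) = 18] divide by the outer -6, so div: x - 4 = -3.
Step 4. [x - 4 = -3] add 4: x sits inside (… - 4). So sub: x = 1.

Answer: x ∈ {1}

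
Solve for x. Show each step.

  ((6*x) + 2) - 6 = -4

Step 1. [((6*x) + 2) - 6 = -4] 6 comes off first (add 6). So sub: (6*x) + 2 = 2.
Step 2. [(6*x) + 2 = 2] 2 comes off first (subtract 2) ⇒ sub: 6*x = 0.
Step 3. [6*x = 0] divide by the outer 6. So div: x = 0.

Answer: x ∈ {0}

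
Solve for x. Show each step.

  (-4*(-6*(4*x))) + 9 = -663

Step 1. [(-4*(-6*(4*x))) + 9 = -663] peel the +9: subtract 9 from each side, so sub: -4*(-6*(4*x)) = -672.
Step 2. [-4*(-6*(4*x)) = -672] -4·(inner) — divide through by -4. So div: -6*(4*x) = 168.
Step 3. [-6*(4*x) = 168] -6 out front; divide by -6. So div: 4*x = -28.
Step 4. [4*x = -28] LHS = 4·(…); ÷4 both sides ⇒ div: x = -7.

Answer: x ∈ {-7}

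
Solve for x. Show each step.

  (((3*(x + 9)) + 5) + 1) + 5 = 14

Step 1. [(((3*(x + 9)) + 5) + 1) + 5 = 14] 5 comes off first (subtract 5), so sub: ((3*(x + 9)) + 5) + 1 = 9.
Step 2. [((3*(x + 9)) + 5) + 1 = 9] 1 comes off first (subtract 1), so sub: (3*(x + 9)) + 5 = 8.
Step 3. [(3*(x + 9)) + 5 = 8] +5 is outermost — subtract 5 both sides. So sub: 3*(x + 9) = 3.
Step 4. [3*(x + 9) = 3] LHS = 3·(…); ÷3 both sides. So div: x + 9 = 1.
Step 5. [x + 9 = 1] the outer +9 inverts by subtracting 9 ⇒ sub: x = -8.

Answer: x ∈ {-8}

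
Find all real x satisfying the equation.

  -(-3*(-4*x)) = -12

Step 1. [-(-3*(-4*x)) = -12] LHS negated; negate both sides, so neg: -3*(-4*x) = 12.
Step 2. [-3*(-4*x) = 12] -3 out front; divide by -3 ⇒ div: -4*x = -4.
Step 3. [-4*x = -4] LHS = -4·(…); ÷-4 both sides ⇒ div: x = 1.

Answer: x ∈ {1}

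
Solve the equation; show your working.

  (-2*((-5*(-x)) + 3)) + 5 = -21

Step 1. [(-2*((-5*(-x)) + 3)) + 5 = -21] +5 is outermost — subtract 5 both sides, so sub: -2*((-5*(-x)) + 3) = -26.
Step 2. [-2*((-5*(-x)) + 3) = -26] LHS = -2·(…); ÷-2 both sides. So div: (-5*(-x)) + 3 = 13.
Step 3. [(-5*(-x)) + 3 = 13] +3 is outermost — subtract 3 both sides ⇒ sub: -5*(-x) = 10.
Step 4. [-5*(-x) = 10] LHS = -5·(…); ÷-5 both sides, so div: -x = -2.
Step 5. [-x = -2] flip signs both sides ⇒ neg: x = 2.

Answer: x ∈ {2}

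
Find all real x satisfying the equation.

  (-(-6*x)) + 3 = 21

Step 1. [(-(-6*x)) + 3 = 21] the outer +3 inverts by subtracting 3. So sub: -(-6*x) = 18.
Step 2. [-(-6*x) = 18] LHS negated; negate both sides ⇒ neg: -6*x = -18.
Step 3. [-6*x = -18] leading coefficient -6: divide by -6, so div: x = 3.

Answer: x ∈ {3}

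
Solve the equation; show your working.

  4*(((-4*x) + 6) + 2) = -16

Step 1. [4*(((-4*x) + 6) + 2) = -16] leading coefficient 4: divide by 4 ⇒ div: ((-4*x) + 6) + 2 = -4.
Step 2. [((-4*x) + 6) + 2 = -4] the outer +2 inverts by subtracting 2 ⇒ sub: (-4*x) + 6 = -6.
Step 3. [(-4*x) + 6 = -6] the outer +6 inverts by subtracting 6 ⇒ sub: -4*x = -12.
Step 4. [-4*x = -12] leading coefficient -4: divide by -4. So div: x = 3.

Answer: x ∈ {3}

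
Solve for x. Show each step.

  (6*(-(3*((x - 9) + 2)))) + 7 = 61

Step 1. [(6*(-(3*((x - 9) + 2)))) + 7 = 61] subtract 7: x sits inside (… + 7), so sub: 6*(-(3*((x - 9) + 2))) = 54.
Step 2. [6*(-(3*((x - 9) + 2))) = 54] 6 out front; divide by 6, so div: -(3*((x - 9) + 2)) = 9.
Step 3. [-(3*((x - 9) + 2)) = 9] flip signs both sides. So neg: 3*((x - 9) + 2) = -9.
Step 4. [3*((x - 9) + 2) = -9] LHS = 3·(…); ÷3 both sides, so div: (x - 9) + 2 = -3.
Step 5. [(x - 9) + 2 = -3] peel the +2: subtract 2 from each side. So sub: x - 9 = -5.
Step 6. [x - 9 = -5] peel the -9: add 9 from each side, so sub: x = 4.

Answer: x ∈ {4}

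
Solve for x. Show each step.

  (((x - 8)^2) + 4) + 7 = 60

Step 1. [(((x - 8)^2) + 4) + 7 = 60] subtract 7: x sits inside (… + 7) ⇒ sub: ((x - 8)^2) + 4 = 53.
Step 2. [((x - 8)^2) + 4 = 53] the outer +4 inverts by subtracting 4, so sub: (x - 8)^2 = 49.
Step 3. [(x - 8)^2 = 49] LHS squared, RHS 49 ≥ 0: apply √ (±), so sqrt: x - 8 = 7 or -7.
Step 4. [x - 8 = 7 or -7] the outer -8 inverts by adding 8. So sub: x = 15 or 1.

Answer: x ∈ {1, 15}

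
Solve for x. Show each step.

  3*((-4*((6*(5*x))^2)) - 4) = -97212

Step 1. [3*((-4*((6*(5*x))^2)) - 4) = -97212] leading coefficient 3: divide by 3, so div: (-4*((6*(5*x))^2)) - 4 = -32404.
Step 2. [(-4*((6*(5*x))^2)) - 4 = -32404] -4 is outermost — add 4 both sides. So sub: -4*((6*(5*x))^2) = -32400.
Step 3. [-4*((6*(5*x))^2) = -32400] divide by the outer -4 ⇒ div: (6*(5*x))^2 = 8100.
Step 4. [(6*(5*x))^2 = 8100] LHS squared, RHS 8100 ≥ 0: apply √ (±). So sqrt: 6*(5*x) = 90 or -90.
Step 5. [6*(5*x) = 90 or -90] leading coefficient 6: divide by 6. So div: 5*x = 15 or -15.
Step 6. [5*x = 15 or -15] divide by the outer 5 ⇒ div: x = 3 or -3.

Answer: x ∈ {-3, 3}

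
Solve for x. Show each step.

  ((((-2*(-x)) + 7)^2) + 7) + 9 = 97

Step 1. [((((-2*(-x)) + 7)^2) + 7) + 9 = 97] 9 comes off first (subtract 9). So sub: (((-2*(-x)) + 7)^2) + 7 = 88.
Step 2. [(((-2*(-x)) + 7)^2) + 7 = 88] +7 is outermost — subtract 7 both sides ⇒ sub: ((-2*(-x)) + 7)^2 = 81.
Step 3. [((-2*(-x)) + 7)^2 = 81] LHS squared, RHS 81 ≥ 0: apply √ (±), so sqrt: (-2*(-x)) + 7 = 9 or -9.
Step 4. [(-2*(-x)) + 7 = 9 or -9] subtract 7: x sits inside (… + 7) ⇒ sub: -2*(-x) = 2 or -16.
Step 5. [-2*(-x) = 2 or -16] -2 out front; divide by -2. So div: -x = -1 or 8.
Step 6. [-x = -1 or 8] LHS negated; negate both sides, so neg: x = 1 or -8.

Answer: x ∈ {-8, 1}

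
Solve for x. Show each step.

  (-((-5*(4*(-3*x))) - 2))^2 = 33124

Step 1. [(-((-5*(4*(-3*x))) - 2))^2 = 33124] LHS squared, RHS 33124 ≥ 0: apply √ (±) ⇒ sqrt: -((-5*(4*(-3*x))) - 2) = 182 or -182.
Step 2. [-((-5*(4*(-3*x))) - 2) = 182 or -182] flip signs both sides, so neg: (-5*(4*(-3*x))) - 2 = -182 or 182.
Step 3. [(-5*(4*(-3*x))) - 2 = -182 or 182] add 2: x sits inside (… - 2). So sub: -5*(4*(-3*x)) = -180 or 184.
Step 4. [-5*(4*(-3*x)) = -180 or 184] divide by the outer -5. So div: 4*(-3*x) = 36 or -184/5.
Step 5. [4*(-3*x) = 36 or -184/5] divide by the outer 4, so div: -3*x = 9 or -46/5.
Step 6. [-3*x = 9 or -46/5] -3·(inner) — divide through by -3, so div: x = -3 or 46/15.

Answer: x ∈ {-3, 46/15}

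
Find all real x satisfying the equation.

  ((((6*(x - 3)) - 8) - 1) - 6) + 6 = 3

Step 1. [((((6*(x - 3)) - 8) - 1) - 6) + 6 = 3] 6 comes off first (subtract 6) ⇒ sub: (((6*(x - 3)) - 8) - 1) - 6 = -3.
Step 2. [(((6*(x - 3)) - 8) - 1) - 6 = -3] add 6: x sits inside (… - 6). So sub: ((6*(x - 3)) - 8) - 1 = 3.
Step 3. [((6*(x - 3)) - 8) - 1 = 3] the outer -1 inverts by adding 1 ⇒ sub: (6*(x - 3)) - 8 = 4.
Step 4. [(6*(x - 3)) - 8 = 4] add 8: x sits inside (… - 8), so sub: 6*(x - 3) = 12.
Step 5. [6*(x - 3) = 12] leading coefficient 6: divide by 6 ⇒ div: x - 3 = 2.
Step 6. [x - 3 = 2] add 3: x sits inside (… - 3) ⇒ sub: x = 5.

Answer: x ∈ {5}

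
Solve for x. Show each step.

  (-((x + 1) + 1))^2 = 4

Step 1. [(-((x + 1) + 1))^2 = 4] √ both sides: 4 ≥ 0 gives two branches. So sqrt: -((x + 1) + 1) = 2 or -2.
Step 2. [-((x + 1) + 1) = 2 or -2] flip signs both sides, so neg: (x + 1) + 1 = -2 or 2.
Step 3. [(x + 1) + 1 = -2 or 2] subtract 1: x sits inside (… + 1), so sub: x + 1 = -3 or 1.
Step 4. [x + 1 = -3 or 1] subtract 1: x sits inside (… + 1) ⇒ sub: x = -4 or 0.

Answer: x ∈ {-4, 0}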